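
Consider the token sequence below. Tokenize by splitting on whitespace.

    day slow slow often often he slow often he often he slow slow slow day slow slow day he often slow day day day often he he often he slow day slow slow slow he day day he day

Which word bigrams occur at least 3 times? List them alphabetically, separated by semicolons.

Bigram counts meeting the condition (at least 3 times):
  day day: 3
  day slow: 3
  he often: 3
  he slow: 3
  often he: 5
  slow day: 4
  slow slow: 6

day day; day slow; he often; he slow; often he; slow day; slow slow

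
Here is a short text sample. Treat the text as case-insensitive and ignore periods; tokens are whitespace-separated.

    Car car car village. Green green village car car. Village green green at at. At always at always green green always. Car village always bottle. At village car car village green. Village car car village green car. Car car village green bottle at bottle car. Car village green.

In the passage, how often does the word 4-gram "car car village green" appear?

Scanning the 45 overlapping 4-gram windows for "car car village green":
  position 2–5: car car village green
  position 8–11: car car village green
  position 28–31: car car village green
  position 33–36: car car village green
  position 38–41: car car village green
  position 45–48: car car village green

6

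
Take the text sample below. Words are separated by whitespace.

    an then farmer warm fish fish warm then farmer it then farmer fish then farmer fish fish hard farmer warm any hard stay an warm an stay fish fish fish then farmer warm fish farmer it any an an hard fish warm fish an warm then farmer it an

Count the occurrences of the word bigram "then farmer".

6

Scanning the 48 overlapping bigram windows for "then farmer":
  position 2–3: then farmer
  position 8–9: then farmer
  position 11–12: then farmer
  position 14–15: then farmer
  position 31–32: then farmer
  position 46–47: then farmer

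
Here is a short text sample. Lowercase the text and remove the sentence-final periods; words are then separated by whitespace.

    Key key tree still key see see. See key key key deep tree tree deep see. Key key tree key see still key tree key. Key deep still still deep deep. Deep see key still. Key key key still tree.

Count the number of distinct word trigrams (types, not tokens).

32

40 tokens → 38 trigram windows in total.
Repeated trigrams (each contributes count−1 duplicates):
  deep see key: 2
  key key deep: 2
  key key key: 2
  key key tree: 2
  key tree key: 2
  see key key: 2
6 duplicate windows → 38 − 6 = 32 distinct.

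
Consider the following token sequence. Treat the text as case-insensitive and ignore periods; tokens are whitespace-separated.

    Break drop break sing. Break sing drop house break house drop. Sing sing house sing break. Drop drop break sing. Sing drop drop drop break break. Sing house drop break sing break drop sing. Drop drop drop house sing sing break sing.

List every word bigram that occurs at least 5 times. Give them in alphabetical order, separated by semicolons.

Bigram counts meeting the condition (at least 5 times):
  break sing: 6
  drop drop: 5

break sing; drop drop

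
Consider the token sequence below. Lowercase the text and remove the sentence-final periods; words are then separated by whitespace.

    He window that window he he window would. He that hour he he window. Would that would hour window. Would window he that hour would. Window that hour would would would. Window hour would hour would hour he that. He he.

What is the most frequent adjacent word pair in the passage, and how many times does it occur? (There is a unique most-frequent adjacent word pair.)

Bigram frequencies (highest first):
  hour would: 4
  he window: 3
  he he: 3
  window would: 3
  he that: 3
  that hour: 3
  … (13 more, each ≤ 3)

"hour would", 4 times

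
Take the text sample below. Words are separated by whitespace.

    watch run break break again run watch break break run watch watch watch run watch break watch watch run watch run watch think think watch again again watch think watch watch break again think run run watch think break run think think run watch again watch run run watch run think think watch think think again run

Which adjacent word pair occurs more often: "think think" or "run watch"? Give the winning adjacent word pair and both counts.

"run watch" (8 vs 4)

"think think": 4 occurrences
"run watch": 8 occurrences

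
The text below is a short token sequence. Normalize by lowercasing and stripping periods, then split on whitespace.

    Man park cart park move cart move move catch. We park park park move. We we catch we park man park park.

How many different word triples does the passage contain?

22 tokens → 20 trigram windows in total.
Repeated trigrams (each contributes count−1 duplicates):
  catch we park: 2
1 duplicate windows → 20 − 1 = 19 distinct.

19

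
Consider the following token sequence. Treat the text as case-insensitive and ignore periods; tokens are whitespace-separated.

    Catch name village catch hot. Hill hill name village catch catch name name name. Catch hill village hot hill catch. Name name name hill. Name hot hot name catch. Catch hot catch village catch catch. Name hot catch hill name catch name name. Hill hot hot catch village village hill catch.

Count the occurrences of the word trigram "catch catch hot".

Scanning the 49 overlapping trigram windows for "catch catch hot":
  position 29–31: catch catch hot

1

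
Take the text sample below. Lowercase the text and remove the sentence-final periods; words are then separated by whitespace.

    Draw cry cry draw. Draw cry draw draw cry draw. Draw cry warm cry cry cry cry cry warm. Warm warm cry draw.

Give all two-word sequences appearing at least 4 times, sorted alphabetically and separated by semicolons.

cry cry; cry draw; draw cry

Bigram counts meeting the condition (at least 4 times):
  cry cry: 5
  cry draw: 4
  draw cry: 4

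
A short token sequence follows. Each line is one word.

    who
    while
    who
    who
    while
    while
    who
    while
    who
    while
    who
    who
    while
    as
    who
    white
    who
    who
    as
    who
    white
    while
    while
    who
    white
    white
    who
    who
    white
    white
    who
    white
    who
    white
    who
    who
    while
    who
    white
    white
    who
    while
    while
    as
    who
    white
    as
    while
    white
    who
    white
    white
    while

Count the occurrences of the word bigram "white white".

4

Scanning the 52 overlapping bigram windows for "white white":
  position 25–26: white white
  position 29–30: white white
  position 39–40: white white
  position 51–52: white white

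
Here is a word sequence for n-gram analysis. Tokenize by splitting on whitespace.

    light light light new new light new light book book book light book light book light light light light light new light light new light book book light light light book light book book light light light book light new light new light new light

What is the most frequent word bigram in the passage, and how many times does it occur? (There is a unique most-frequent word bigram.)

Bigram frequencies (highest first):
  light light: 11
  light new: 7
  new light: 7
  light book: 7
  book light: 7
  book book: 4
  … (1 more, each ≤ 1)

"light light", 11 times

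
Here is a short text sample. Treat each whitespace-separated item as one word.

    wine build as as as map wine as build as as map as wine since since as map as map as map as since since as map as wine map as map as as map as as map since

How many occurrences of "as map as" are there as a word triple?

7

Scanning the 37 overlapping trigram windows for "as map as":
  position 11–13: as map as
  position 17–19: as map as
  position 19–21: as map as
  position 21–23: as map as
  position 26–28: as map as
  position 31–33: as map as
  position 34–36: as map as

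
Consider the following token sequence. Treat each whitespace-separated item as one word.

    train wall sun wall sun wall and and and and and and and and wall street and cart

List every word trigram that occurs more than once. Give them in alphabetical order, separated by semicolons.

and and and; wall sun wall

Trigram counts meeting the condition (more than once):
  and and and: 6
  wall sun wall: 2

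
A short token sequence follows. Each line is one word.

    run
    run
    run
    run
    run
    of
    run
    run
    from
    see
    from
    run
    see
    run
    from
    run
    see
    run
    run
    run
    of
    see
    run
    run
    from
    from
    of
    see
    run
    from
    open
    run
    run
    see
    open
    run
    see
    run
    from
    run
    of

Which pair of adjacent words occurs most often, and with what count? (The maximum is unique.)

"run run", 9 times

Bigram frequencies (highest first):
  run run: 9
  run from: 5
  see run: 5
  run see: 4
  run of: 3
  from run: 3
  … (9 more, each ≤ 2)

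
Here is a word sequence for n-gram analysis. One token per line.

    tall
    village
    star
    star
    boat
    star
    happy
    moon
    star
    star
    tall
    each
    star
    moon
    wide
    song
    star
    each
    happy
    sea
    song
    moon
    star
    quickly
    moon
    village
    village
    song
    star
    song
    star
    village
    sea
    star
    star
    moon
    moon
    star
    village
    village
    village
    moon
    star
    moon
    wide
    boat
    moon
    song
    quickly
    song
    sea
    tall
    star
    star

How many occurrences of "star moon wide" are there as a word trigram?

2

Scanning the 52 overlapping trigram windows for "star moon wide":
  position 13–15: star moon wide
  position 43–45: star moon wide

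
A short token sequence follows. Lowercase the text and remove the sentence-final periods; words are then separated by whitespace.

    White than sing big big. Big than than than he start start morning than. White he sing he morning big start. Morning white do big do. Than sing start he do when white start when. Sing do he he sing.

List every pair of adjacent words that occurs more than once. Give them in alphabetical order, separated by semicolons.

big big; he sing; start morning; than sing; than than

Bigram counts meeting the condition (more than once):
  big big: 2
  he sing: 2
  start morning: 2
  than sing: 2
  than than: 2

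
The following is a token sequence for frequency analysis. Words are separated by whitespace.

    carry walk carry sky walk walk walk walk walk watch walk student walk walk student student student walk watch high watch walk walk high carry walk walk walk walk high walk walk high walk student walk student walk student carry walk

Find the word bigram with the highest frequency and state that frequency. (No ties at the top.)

"walk walk", 10 times

Bigram frequencies (highest first):
  walk walk: 10
  walk student: 5
  student walk: 4
  carry walk: 3
  walk high: 3
  walk watch: 2
  … (10 more, each ≤ 2)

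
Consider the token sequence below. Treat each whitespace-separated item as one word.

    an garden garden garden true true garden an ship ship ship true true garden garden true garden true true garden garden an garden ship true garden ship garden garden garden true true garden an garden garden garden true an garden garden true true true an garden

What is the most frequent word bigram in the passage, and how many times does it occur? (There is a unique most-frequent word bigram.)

Bigram frequencies (highest first):
  garden garden: 9
  garden true: 6
  true true: 6
  true garden: 6
  an garden: 5
  garden an: 3
  … (6 more, each ≤ 2)

"garden garden", 9 times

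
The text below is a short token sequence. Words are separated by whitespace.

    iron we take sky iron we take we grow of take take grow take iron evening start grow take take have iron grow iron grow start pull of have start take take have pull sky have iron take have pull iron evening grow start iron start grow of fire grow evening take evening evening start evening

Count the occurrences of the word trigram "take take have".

Scanning the 54 overlapping trigram windows for "take take have":
  position 19–21: take take have
  position 31–33: take take have

2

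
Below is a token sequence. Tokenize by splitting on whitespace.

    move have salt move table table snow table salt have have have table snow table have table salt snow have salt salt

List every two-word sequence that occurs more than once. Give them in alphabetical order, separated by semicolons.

Bigram counts meeting the condition (more than once):
  have have: 2
  have salt: 2
  have table: 2
  snow table: 2
  table salt: 2
  table snow: 2

have have; have salt; have table; snow table; table salt; table snow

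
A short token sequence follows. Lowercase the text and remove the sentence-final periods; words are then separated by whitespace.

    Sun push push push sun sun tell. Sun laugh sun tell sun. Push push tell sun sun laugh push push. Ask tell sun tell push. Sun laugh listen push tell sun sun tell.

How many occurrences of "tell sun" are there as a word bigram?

Scanning the 32 overlapping bigram windows for "tell sun":
  position 7–8: tell sun
  position 11–12: tell sun
  position 15–16: tell sun
  position 22–23: tell sun
  position 30–31: tell sun

5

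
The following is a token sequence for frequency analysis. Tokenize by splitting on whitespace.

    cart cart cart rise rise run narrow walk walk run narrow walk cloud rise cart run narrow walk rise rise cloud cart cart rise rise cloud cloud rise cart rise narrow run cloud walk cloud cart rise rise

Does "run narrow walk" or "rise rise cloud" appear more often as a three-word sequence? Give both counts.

"run narrow walk": 3 occurrences
"rise rise cloud": 2 occurrences

"run narrow walk" (3 vs 2)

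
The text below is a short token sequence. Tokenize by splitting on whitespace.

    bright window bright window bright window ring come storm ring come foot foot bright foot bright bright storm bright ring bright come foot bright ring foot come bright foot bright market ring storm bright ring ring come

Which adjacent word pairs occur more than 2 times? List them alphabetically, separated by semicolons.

Bigram counts meeting the condition (more than 2 times):
  bright ring: 3
  bright window: 3
  foot bright: 4
  ring come: 3

bright ring; bright window; foot bright; ring come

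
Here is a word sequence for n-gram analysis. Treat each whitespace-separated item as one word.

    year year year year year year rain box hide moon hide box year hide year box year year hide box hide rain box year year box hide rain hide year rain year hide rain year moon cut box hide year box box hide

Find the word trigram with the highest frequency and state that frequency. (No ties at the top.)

"year year year", 4 times

Trigram frequencies (highest first):
  year year year: 4
  hide year box: 2
  box year year: 2
  box hide rain: 2
  year year rain: 1
  year rain box: 1
  … (29 more, each ≤ 1)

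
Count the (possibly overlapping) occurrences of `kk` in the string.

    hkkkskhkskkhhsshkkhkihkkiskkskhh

6

Sliding a length-2 window over the 32 characters (31 positions):
  position 2–3: kk
  position 3–4: kk
  position 10–11: kk
  position 17–18: kk
  position 23–24: kk
  position 27–28: kk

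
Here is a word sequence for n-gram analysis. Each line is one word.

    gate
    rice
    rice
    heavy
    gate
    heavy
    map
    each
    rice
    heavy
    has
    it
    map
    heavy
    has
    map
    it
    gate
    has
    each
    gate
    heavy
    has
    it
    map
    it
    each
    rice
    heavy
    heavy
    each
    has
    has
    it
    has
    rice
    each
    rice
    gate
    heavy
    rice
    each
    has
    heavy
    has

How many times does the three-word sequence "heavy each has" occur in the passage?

1

Scanning the 43 overlapping trigram windows for "heavy each has":
  position 30–32: heavy each has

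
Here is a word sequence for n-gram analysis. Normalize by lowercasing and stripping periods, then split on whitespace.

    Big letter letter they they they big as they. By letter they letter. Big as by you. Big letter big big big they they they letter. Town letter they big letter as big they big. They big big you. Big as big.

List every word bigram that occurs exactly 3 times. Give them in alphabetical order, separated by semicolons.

Bigram counts meeting the condition (exactly 3 times):
  big as: 3
  big big: 3
  big letter: 3
  big they: 3
  letter they: 3

big as; big big; big letter; big they; letter they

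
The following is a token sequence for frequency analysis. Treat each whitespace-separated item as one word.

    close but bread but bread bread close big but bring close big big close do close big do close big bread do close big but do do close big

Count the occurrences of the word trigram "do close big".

Scanning the 27 overlapping trigram windows for "do close big":
  position 15–17: do close big
  position 18–20: do close big
  position 22–24: do close big
  position 27–29: do close big

4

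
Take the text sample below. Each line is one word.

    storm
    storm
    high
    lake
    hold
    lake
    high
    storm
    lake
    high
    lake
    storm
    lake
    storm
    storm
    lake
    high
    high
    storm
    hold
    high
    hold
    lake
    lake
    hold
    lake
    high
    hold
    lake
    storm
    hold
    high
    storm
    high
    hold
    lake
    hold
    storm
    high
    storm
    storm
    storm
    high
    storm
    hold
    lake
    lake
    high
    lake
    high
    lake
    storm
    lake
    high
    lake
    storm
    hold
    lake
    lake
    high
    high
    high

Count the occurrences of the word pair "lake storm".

5

Scanning the 61 overlapping bigram windows for "lake storm":
  position 11–12: lake storm
  position 13–14: lake storm
  position 29–30: lake storm
  position 51–52: lake storm
  position 55–56: lake storm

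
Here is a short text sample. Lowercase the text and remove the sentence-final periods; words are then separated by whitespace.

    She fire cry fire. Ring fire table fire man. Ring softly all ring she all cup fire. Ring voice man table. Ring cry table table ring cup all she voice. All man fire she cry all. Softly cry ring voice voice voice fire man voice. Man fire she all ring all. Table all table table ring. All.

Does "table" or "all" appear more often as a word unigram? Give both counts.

"table": 7 occurrences
"all": 9 occurrences

"all" (9 vs 7)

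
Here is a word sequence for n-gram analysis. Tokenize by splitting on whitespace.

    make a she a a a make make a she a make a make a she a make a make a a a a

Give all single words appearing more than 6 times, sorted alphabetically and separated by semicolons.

Unigram counts meeting the condition (more than 6 times):
  a: 14
  make: 7

a; make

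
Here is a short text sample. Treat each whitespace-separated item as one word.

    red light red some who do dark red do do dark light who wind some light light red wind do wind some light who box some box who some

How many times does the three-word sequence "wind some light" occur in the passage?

Scanning the 27 overlapping trigram windows for "wind some light":
  position 14–16: wind some light
  position 21–23: wind some light

2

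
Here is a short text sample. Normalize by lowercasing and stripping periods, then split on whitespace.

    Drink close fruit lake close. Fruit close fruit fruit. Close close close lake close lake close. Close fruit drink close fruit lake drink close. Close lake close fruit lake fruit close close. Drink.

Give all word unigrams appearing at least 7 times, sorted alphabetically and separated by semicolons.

Unigram counts meeting the condition (at least 7 times):
  close: 15
  fruit: 8

close; fruit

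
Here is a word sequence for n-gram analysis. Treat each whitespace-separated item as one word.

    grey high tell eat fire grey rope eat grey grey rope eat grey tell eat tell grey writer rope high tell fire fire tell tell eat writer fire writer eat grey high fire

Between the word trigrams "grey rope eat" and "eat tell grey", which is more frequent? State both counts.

"grey rope eat" (2 vs 1)

"grey rope eat": 2 occurrences
"eat tell grey": 1 occurrence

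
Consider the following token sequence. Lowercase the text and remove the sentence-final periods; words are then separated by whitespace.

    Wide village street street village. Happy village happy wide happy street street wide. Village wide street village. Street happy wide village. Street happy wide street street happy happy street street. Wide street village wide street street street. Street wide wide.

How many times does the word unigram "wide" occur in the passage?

10

Scanning the 40 tokens for "wide":
  position 1: wide
  position 9: wide
  position 13: wide
  position 15: wide
  position 20: wide
  position 24: wide
  position 31: wide
  position 34: wide
  position 39: wide
  position 40: wide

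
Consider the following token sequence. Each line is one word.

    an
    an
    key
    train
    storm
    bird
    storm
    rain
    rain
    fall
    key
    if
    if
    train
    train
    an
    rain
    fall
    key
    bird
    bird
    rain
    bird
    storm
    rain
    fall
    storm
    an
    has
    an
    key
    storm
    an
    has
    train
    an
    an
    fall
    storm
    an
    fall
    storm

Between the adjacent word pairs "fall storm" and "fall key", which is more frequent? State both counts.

"fall storm": 3 occurrences
"fall key": 2 occurrences

"fall storm" (3 vs 2)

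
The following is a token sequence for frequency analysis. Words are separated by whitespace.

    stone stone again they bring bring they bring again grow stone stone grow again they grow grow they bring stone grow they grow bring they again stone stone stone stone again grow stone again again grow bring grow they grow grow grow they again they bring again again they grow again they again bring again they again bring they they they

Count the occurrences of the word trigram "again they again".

2

Scanning the 59 overlapping trigram windows for "again they again":
  position 51–53: again they again
  position 55–57: again they again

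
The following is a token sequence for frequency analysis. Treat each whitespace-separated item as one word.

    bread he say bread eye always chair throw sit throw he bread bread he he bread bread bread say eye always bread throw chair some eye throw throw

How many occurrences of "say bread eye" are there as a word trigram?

1

Scanning the 26 overlapping trigram windows for "say bread eye":
  position 3–5: say bread eye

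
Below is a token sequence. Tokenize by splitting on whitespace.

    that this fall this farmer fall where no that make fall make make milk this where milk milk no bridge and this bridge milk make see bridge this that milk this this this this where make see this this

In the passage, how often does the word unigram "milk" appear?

Scanning the 39 tokens for "milk":
  position 14: milk
  position 17: milk
  position 18: milk
  position 24: milk
  position 30: milk

5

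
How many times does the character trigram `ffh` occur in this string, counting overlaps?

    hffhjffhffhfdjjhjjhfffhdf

4

Sliding a length-3 window over the 25 characters (23 positions):
  position 2–4: ffh
  position 6–8: ffh
  position 9–11: ffh
  position 21–23: ffh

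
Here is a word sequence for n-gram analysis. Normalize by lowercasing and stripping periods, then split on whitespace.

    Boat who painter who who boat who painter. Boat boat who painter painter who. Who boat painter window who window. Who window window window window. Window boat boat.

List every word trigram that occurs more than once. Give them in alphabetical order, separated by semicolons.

Trigram counts meeting the condition (more than once):
  boat who painter: 3
  painter who who: 2
  who who boat: 2
  window who window: 2
  window window window: 3

boat who painter; painter who who; who who boat; window who window; window window window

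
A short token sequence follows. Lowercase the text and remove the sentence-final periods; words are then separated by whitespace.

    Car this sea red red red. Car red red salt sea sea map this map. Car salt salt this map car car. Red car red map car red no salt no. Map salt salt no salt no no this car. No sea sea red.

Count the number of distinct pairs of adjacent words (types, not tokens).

28

44 tokens → 43 bigram windows in total.
Repeated bigrams (each contributes count−1 duplicates):
  car red: 4
  map car: 3
  red red: 3
  salt no: 3
  no salt: 2
  red car: 2
  salt salt: 2
  sea red: 2
  … (2 more repeated)
15 duplicate windows → 43 − 15 = 28 distinct.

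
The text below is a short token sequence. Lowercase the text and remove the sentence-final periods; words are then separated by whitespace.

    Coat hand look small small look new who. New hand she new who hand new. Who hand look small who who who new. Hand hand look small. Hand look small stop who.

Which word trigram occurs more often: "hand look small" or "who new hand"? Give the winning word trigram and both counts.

"hand look small" (4 vs 2)

"hand look small": 4 occurrences
"who new hand": 2 occurrences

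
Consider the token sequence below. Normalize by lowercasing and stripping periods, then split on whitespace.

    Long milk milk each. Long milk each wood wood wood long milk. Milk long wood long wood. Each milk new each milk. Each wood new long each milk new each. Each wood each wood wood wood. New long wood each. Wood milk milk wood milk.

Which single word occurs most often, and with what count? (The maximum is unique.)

Unigram frequencies (highest first):
  wood: 13
  milk: 11
  each: 10
  long: 7
  new: 4

"wood", 13 times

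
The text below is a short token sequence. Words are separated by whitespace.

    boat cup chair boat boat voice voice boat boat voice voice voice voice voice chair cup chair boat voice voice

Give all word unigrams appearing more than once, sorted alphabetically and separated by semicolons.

boat; chair; cup; voice

Unigram counts meeting the condition (more than once):
  boat: 6
  chair: 3
  cup: 2
  voice: 9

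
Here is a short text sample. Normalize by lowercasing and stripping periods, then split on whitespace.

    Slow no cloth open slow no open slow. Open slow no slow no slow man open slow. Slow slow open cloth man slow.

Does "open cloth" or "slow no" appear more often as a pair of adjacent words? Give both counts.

"open cloth": 1 occurrence
"slow no": 4 occurrences

"slow no" (4 vs 1)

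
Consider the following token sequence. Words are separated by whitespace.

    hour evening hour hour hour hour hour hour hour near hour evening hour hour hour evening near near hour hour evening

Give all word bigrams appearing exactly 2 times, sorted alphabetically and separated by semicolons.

Bigram counts meeting the condition (exactly 2 times):
  evening hour: 2
  near hour: 2

evening hour; near hour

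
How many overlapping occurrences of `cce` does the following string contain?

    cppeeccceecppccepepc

Sliding a length-3 window over the 20 characters (18 positions):
  position 7–9: cce
  position 14–16: cce

2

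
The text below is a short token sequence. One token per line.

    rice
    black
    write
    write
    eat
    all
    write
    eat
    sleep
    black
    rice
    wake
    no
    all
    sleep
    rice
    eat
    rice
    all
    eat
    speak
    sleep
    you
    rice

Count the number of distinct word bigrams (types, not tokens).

24 tokens → 23 bigram windows in total.
Repeated bigrams (each contributes count−1 duplicates):
  write eat: 2
1 duplicate windows → 23 − 1 = 22 distinct.

22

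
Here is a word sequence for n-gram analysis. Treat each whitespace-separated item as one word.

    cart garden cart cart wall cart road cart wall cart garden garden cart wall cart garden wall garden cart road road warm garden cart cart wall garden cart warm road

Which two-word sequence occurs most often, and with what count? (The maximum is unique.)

"garden cart", 5 times

Bigram frequencies (highest first):
  garden cart: 5
  cart wall: 4
  cart garden: 3
  wall cart: 3
  cart cart: 2
  cart road: 2
  … (9 more, each ≤ 2)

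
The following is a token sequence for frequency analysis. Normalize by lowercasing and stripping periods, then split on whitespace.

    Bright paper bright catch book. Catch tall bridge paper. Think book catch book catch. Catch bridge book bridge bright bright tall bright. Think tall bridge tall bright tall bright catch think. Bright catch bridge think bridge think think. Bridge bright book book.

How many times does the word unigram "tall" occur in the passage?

5

Scanning the 42 tokens for "tall":
  position 7: tall
  position 21: tall
  position 24: tall
  position 26: tall
  position 28: tall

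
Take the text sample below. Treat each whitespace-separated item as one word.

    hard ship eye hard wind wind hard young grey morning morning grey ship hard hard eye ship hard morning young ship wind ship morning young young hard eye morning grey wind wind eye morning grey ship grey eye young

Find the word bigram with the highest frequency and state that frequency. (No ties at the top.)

Bigram frequencies (highest first):
  morning grey: 3
  wind wind: 2
  grey ship: 2
  ship hard: 2
  hard eye: 2
  morning young: 2
  … (24 more, each ≤ 2)

"morning grey", 3 times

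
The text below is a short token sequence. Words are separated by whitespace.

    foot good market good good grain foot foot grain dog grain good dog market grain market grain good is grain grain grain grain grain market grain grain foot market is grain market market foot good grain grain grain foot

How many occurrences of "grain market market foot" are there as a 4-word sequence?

Scanning the 36 overlapping 4-gram windows for "grain market market foot":
  position 31–34: grain market market foot

1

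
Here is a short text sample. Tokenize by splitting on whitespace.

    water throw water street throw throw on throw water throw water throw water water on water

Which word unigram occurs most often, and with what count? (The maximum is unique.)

Unigram frequencies (highest first):
  water: 7
  throw: 6
  on: 2
  street: 1

"water", 7 times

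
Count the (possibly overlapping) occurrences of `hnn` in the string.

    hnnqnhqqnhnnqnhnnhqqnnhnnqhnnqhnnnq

Sliding a length-3 window over the 35 characters (33 positions):
  position 1–3: hnn
  position 10–12: hnn
  position 15–17: hnn
  position 23–25: hnn
  position 27–29: hnn
  position 31–33: hnn

6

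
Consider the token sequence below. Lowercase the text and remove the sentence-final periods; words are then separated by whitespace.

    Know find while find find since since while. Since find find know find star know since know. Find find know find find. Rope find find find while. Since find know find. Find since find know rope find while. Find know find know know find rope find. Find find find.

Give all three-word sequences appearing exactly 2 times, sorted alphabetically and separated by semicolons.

find find know; find find since; find rope find; find while find; rope find find; since find know; while since find

Trigram counts meeting the condition (exactly 2 times):
  find find know: 2
  find find since: 2
  find rope find: 2
  find while find: 2
  rope find find: 2
  since find know: 2
  while since find: 2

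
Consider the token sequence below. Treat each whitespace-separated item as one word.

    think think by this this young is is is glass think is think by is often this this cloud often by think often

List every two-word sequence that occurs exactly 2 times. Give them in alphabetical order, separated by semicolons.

Bigram counts meeting the condition (exactly 2 times):
  is is: 2
  think by: 2
  this this: 2

is is; think by; this this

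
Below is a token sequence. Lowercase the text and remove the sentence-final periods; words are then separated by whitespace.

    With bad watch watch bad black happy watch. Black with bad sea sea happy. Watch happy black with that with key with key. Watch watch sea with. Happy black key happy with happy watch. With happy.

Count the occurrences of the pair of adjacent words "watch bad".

1

Scanning the 35 overlapping bigram windows for "watch bad":
  position 4–5: watch bad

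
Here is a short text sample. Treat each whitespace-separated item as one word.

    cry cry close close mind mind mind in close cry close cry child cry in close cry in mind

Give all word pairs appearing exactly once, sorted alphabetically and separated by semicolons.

Bigram counts meeting the condition (exactly once):
  child cry: 1
  close close: 1
  close mind: 1
  cry child: 1
  cry cry: 1
  in mind: 1
  mind in: 1

child cry; close close; close mind; cry child; cry cry; in mind; mind in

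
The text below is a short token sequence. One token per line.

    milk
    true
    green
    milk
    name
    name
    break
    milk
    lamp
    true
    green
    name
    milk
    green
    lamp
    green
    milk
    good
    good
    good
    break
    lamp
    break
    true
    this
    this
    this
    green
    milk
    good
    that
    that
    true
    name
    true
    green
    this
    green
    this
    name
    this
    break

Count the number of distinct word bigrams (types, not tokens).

42 tokens → 41 bigram windows in total.
Repeated bigrams (each contributes count−1 duplicates):
  green milk: 3
  true green: 3
  good good: 2
  green this: 2
  milk good: 2
  this green: 2
  this this: 2
9 duplicate windows → 41 − 9 = 32 distinct.

32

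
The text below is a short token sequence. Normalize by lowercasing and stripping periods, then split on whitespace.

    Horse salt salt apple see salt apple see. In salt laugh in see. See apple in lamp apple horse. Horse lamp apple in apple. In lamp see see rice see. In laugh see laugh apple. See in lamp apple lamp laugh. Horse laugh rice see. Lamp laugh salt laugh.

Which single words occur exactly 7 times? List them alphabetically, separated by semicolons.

Unigram counts meeting the condition (exactly 7 times):
  in: 7
  laugh: 7

in; laugh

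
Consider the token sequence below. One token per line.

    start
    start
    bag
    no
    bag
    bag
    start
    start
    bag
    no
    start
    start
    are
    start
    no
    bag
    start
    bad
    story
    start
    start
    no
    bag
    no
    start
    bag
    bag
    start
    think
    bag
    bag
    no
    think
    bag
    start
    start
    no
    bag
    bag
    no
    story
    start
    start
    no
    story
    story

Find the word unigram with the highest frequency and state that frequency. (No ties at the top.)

Unigram frequencies (highest first):
  start: 16
  bag: 13
  no: 9
  story: 4
  think: 2
  are: 1
  … (1 more, each ≤ 1)

"start", 16 times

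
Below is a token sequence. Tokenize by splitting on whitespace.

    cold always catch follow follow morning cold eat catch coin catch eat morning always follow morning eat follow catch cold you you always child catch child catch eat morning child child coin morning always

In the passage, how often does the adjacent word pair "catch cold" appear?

1

Scanning the 33 overlapping bigram windows for "catch cold":
  position 19–20: catch cold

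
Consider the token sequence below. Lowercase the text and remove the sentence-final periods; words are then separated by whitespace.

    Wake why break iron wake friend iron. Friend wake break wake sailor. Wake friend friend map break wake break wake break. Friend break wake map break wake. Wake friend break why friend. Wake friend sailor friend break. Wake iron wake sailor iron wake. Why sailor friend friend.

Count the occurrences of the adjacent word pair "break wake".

Scanning the 46 overlapping bigram windows for "break wake":
  position 10–11: break wake
  position 17–18: break wake
  position 19–20: break wake
  position 23–24: break wake
  position 26–27: break wake
  position 37–38: break wake

6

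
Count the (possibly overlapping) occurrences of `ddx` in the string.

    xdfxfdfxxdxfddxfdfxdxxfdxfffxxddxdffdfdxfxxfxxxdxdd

Sliding a length-3 window over the 51 characters (49 positions):
  position 13–15: ddx
  position 31–33: ddx

2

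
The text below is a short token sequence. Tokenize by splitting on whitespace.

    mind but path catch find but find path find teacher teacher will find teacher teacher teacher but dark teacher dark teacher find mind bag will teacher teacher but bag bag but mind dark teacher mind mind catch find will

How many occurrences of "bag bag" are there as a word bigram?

Scanning the 38 overlapping bigram windows for "bag bag":
  position 29–30: bag bag

1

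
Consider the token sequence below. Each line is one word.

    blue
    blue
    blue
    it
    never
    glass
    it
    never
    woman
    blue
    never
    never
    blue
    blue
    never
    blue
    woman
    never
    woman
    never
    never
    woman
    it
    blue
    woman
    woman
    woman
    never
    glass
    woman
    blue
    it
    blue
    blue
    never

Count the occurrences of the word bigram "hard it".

0

Scanning the 34 overlapping bigram windows for "hard it":
  (none found)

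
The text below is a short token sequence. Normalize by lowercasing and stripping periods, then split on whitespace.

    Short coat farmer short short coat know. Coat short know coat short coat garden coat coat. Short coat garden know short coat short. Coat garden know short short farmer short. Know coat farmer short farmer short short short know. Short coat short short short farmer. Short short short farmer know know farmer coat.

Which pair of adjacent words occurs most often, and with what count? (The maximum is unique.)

"short short", 8 times

Bigram frequencies (highest first):
  short short: 8
  short coat: 7
  farmer short: 5
  coat short: 5
  short farmer: 4
  know coat: 3
  … (12 more, each ≤ 3)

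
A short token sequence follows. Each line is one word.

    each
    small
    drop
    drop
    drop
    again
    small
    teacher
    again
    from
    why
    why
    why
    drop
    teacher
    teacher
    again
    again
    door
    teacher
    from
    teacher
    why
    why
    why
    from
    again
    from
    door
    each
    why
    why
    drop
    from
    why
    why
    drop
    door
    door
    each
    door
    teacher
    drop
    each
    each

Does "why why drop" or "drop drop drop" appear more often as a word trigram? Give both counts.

"why why drop": 3 occurrences
"drop drop drop": 1 occurrence

"why why drop" (3 vs 1)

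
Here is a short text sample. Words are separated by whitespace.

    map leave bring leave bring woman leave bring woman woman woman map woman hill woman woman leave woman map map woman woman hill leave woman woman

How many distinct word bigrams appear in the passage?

26 tokens → 25 bigram windows in total.
Repeated bigrams (each contributes count−1 duplicates):
  woman woman: 5
  leave bring: 3
  bring woman: 2
  leave woman: 2
  map woman: 2
  woman hill: 2
  woman leave: 2
  woman map: 2
12 duplicate windows → 25 − 12 = 13 distinct.

13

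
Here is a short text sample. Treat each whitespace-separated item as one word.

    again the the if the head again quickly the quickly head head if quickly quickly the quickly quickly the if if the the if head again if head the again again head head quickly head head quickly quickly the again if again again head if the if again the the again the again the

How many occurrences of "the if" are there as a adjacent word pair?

Scanning the 53 overlapping bigram windows for "the if":
  position 3–4: the if
  position 19–20: the if
  position 23–24: the if
  position 46–47: the if

4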